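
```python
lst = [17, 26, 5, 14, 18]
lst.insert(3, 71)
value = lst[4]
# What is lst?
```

Trace (tracking lst):
lst = [17, 26, 5, 14, 18]  # -> lst = [17, 26, 5, 14, 18]
lst.insert(3, 71)  # -> lst = [17, 26, 5, 71, 14, 18]
value = lst[4]  # -> value = 14

Answer: [17, 26, 5, 71, 14, 18]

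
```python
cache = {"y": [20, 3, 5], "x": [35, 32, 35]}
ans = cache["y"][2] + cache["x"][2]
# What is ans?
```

Answer: 40

Derivation:
Trace (tracking ans):
cache = {'y': [20, 3, 5], 'x': [35, 32, 35]}  # -> cache = {'y': [20, 3, 5], 'x': [35, 32, 35]}
ans = cache['y'][2] + cache['x'][2]  # -> ans = 40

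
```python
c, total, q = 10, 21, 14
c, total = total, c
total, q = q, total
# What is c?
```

Answer: 21

Derivation:
Trace (tracking c):
c, total, q = (10, 21, 14)  # -> c = 10, total = 21, q = 14
c, total = (total, c)  # -> c = 21, total = 10
total, q = (q, total)  # -> total = 14, q = 10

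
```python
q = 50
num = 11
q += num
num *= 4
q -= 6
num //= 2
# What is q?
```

Trace (tracking q):
q = 50  # -> q = 50
num = 11  # -> num = 11
q += num  # -> q = 61
num *= 4  # -> num = 44
q -= 6  # -> q = 55
num //= 2  # -> num = 22

Answer: 55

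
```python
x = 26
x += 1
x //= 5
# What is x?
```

Answer: 5

Derivation:
Trace (tracking x):
x = 26  # -> x = 26
x += 1  # -> x = 27
x //= 5  # -> x = 5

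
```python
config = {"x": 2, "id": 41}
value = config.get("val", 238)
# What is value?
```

Trace (tracking value):
config = {'x': 2, 'id': 41}  # -> config = {'x': 2, 'id': 41}
value = config.get('val', 238)  # -> value = 238

Answer: 238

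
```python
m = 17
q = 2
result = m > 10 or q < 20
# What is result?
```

Answer: True

Derivation:
Trace (tracking result):
m = 17  # -> m = 17
q = 2  # -> q = 2
result = m > 10 or q < 20  # -> result = True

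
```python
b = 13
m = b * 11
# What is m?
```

Answer: 143

Derivation:
Trace (tracking m):
b = 13  # -> b = 13
m = b * 11  # -> m = 143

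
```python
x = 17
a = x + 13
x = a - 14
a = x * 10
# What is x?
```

Answer: 16

Derivation:
Trace (tracking x):
x = 17  # -> x = 17
a = x + 13  # -> a = 30
x = a - 14  # -> x = 16
a = x * 10  # -> a = 160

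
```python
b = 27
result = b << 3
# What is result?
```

Answer: 216

Derivation:
Trace (tracking result):
b = 27  # -> b = 27
result = b << 3  # -> result = 216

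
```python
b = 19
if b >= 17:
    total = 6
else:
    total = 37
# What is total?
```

Answer: 6

Derivation:
Trace (tracking total):
b = 19  # -> b = 19
if b >= 17:  # condition is True
    total = 6  # -> total = 6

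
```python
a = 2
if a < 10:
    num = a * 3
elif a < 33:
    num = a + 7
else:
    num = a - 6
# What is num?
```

Answer: 6

Derivation:
Trace (tracking num):
a = 2  # -> a = 2
if a < 10:  # condition is True
    num = a * 3  # -> num = 6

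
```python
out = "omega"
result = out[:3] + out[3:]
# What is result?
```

Trace (tracking result):
out = 'omega'  # -> out = 'omega'
result = out[:3] + out[3:]  # -> result = 'omega'

Answer: 'omega'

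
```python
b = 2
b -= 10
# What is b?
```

Answer: -8

Derivation:
Trace (tracking b):
b = 2  # -> b = 2
b -= 10  # -> b = -8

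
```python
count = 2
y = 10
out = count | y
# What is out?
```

Trace (tracking out):
count = 2  # -> count = 2
y = 10  # -> y = 10
out = count | y  # -> out = 10

Answer: 10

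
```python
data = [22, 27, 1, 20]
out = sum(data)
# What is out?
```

Trace (tracking out):
data = [22, 27, 1, 20]  # -> data = [22, 27, 1, 20]
out = sum(data)  # -> out = 70

Answer: 70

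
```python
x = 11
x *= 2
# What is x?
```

Trace (tracking x):
x = 11  # -> x = 11
x *= 2  # -> x = 22

Answer: 22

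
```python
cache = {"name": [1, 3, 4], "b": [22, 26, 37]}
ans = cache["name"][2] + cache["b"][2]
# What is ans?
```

Answer: 41

Derivation:
Trace (tracking ans):
cache = {'name': [1, 3, 4], 'b': [22, 26, 37]}  # -> cache = {'name': [1, 3, 4], 'b': [22, 26, 37]}
ans = cache['name'][2] + cache['b'][2]  # -> ans = 41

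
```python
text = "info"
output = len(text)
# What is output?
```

Answer: 4

Derivation:
Trace (tracking output):
text = 'info'  # -> text = 'info'
output = len(text)  # -> output = 4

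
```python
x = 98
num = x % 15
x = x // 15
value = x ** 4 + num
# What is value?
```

Trace (tracking value):
x = 98  # -> x = 98
num = x % 15  # -> num = 8
x = x // 15  # -> x = 6
value = x ** 4 + num  # -> value = 1304

Answer: 1304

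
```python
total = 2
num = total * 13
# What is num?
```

Answer: 26

Derivation:
Trace (tracking num):
total = 2  # -> total = 2
num = total * 13  # -> num = 26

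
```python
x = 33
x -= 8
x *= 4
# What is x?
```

Trace (tracking x):
x = 33  # -> x = 33
x -= 8  # -> x = 25
x *= 4  # -> x = 100

Answer: 100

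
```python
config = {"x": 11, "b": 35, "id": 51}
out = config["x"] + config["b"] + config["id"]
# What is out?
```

Answer: 97

Derivation:
Trace (tracking out):
config = {'x': 11, 'b': 35, 'id': 51}  # -> config = {'x': 11, 'b': 35, 'id': 51}
out = config['x'] + config['b'] + config['id']  # -> out = 97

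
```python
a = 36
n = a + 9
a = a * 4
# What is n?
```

Trace (tracking n):
a = 36  # -> a = 36
n = a + 9  # -> n = 45
a = a * 4  # -> a = 144

Answer: 45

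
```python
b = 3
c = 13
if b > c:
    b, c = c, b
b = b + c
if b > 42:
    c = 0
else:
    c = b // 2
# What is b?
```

Answer: 16

Derivation:
Trace (tracking b):
b = 3  # -> b = 3
c = 13  # -> c = 13
if b > c:  # condition is False
b = b + c  # -> b = 16
if b > 42:  # condition is False
else:
    c = b // 2  # -> c = 8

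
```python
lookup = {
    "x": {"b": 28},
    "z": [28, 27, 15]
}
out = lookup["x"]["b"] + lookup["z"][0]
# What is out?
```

Answer: 56

Derivation:
Trace (tracking out):
lookup = {'x': {'b': 28}, 'z': [28, 27, 15]}  # -> lookup = {'x': {'b': 28}, 'z': [28, 27, 15]}
out = lookup['x']['b'] + lookup['z'][0]  # -> out = 56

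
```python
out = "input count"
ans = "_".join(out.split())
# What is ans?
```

Answer: 'input_count'

Derivation:
Trace (tracking ans):
out = 'input count'  # -> out = 'input count'
ans = '_'.join(out.split())  # -> ans = 'input_count'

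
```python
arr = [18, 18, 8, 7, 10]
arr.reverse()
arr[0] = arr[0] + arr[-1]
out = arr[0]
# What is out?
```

Trace (tracking out):
arr = [18, 18, 8, 7, 10]  # -> arr = [18, 18, 8, 7, 10]
arr.reverse()  # -> arr = [10, 7, 8, 18, 18]
arr[0] = arr[0] + arr[-1]  # -> arr = [28, 7, 8, 18, 18]
out = arr[0]  # -> out = 28

Answer: 28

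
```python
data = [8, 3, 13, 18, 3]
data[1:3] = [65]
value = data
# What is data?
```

Trace (tracking data):
data = [8, 3, 13, 18, 3]  # -> data = [8, 3, 13, 18, 3]
data[1:3] = [65]  # -> data = [8, 65, 18, 3]
value = data  # -> value = [8, 65, 18, 3]

Answer: [8, 65, 18, 3]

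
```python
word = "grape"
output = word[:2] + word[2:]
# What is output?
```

Trace (tracking output):
word = 'grape'  # -> word = 'grape'
output = word[:2] + word[2:]  # -> output = 'grape'

Answer: 'grape'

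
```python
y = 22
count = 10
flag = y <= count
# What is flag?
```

Trace (tracking flag):
y = 22  # -> y = 22
count = 10  # -> count = 10
flag = y <= count  # -> flag = False

Answer: False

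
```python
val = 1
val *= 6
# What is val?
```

Answer: 6

Derivation:
Trace (tracking val):
val = 1  # -> val = 1
val *= 6  # -> val = 6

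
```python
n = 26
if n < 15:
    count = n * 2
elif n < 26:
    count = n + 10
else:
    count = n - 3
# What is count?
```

Answer: 23

Derivation:
Trace (tracking count):
n = 26  # -> n = 26
if n < 15:  # condition is False
elif n < 26:  # condition is False
else:
    count = n - 3  # -> count = 23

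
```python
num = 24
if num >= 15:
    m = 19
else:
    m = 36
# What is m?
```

Trace (tracking m):
num = 24  # -> num = 24
if num >= 15:  # condition is True
    m = 19  # -> m = 19

Answer: 19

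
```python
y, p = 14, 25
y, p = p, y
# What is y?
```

Trace (tracking y):
y, p = (14, 25)  # -> y = 14, p = 25
y, p = (p, y)  # -> y = 25, p = 14

Answer: 25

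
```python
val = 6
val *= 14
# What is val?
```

Answer: 84

Derivation:
Trace (tracking val):
val = 6  # -> val = 6
val *= 14  # -> val = 84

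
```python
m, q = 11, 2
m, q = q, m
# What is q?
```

Trace (tracking q):
m, q = (11, 2)  # -> m = 11, q = 2
m, q = (q, m)  # -> m = 2, q = 11

Answer: 11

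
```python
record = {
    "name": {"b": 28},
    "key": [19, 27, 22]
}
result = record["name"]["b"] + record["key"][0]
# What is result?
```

Trace (tracking result):
record = {'name': {'b': 28}, 'key': [19, 27, 22]}  # -> record = {'name': {'b': 28}, 'key': [19, 27, 22]}
result = record['name']['b'] + record['key'][0]  # -> result = 47

Answer: 47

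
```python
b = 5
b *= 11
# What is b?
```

Trace (tracking b):
b = 5  # -> b = 5
b *= 11  # -> b = 55

Answer: 55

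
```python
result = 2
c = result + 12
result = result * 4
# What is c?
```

Trace (tracking c):
result = 2  # -> result = 2
c = result + 12  # -> c = 14
result = result * 4  # -> result = 8

Answer: 14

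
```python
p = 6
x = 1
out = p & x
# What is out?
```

Answer: 0

Derivation:
Trace (tracking out):
p = 6  # -> p = 6
x = 1  # -> x = 1
out = p & x  # -> out = 0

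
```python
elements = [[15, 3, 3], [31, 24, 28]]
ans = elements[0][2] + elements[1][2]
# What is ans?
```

Trace (tracking ans):
elements = [[15, 3, 3], [31, 24, 28]]  # -> elements = [[15, 3, 3], [31, 24, 28]]
ans = elements[0][2] + elements[1][2]  # -> ans = 31

Answer: 31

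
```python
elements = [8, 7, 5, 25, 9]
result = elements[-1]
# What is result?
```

Answer: 9

Derivation:
Trace (tracking result):
elements = [8, 7, 5, 25, 9]  # -> elements = [8, 7, 5, 25, 9]
result = elements[-1]  # -> result = 9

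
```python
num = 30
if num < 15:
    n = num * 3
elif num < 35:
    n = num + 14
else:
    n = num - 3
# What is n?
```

Answer: 44

Derivation:
Trace (tracking n):
num = 30  # -> num = 30
if num < 15:  # condition is False
elif num < 35:  # condition is True
    n = num + 14  # -> n = 44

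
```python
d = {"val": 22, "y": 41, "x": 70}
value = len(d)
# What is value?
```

Trace (tracking value):
d = {'val': 22, 'y': 41, 'x': 70}  # -> d = {'val': 22, 'y': 41, 'x': 70}
value = len(d)  # -> value = 3

Answer: 3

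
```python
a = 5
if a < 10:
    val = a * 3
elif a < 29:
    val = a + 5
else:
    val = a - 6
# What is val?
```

Answer: 15

Derivation:
Trace (tracking val):
a = 5  # -> a = 5
if a < 10:  # condition is True
    val = a * 3  # -> val = 15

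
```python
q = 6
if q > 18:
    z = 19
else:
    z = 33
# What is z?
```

Trace (tracking z):
q = 6  # -> q = 6
if q > 18:  # condition is False
else:
    z = 33  # -> z = 33

Answer: 33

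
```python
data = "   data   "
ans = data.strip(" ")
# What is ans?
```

Trace (tracking ans):
data = '   data   '  # -> data = '   data   '
ans = data.strip(' ')  # -> ans = 'data'

Answer: 'data'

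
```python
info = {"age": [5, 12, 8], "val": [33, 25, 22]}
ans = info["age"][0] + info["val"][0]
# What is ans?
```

Answer: 38

Derivation:
Trace (tracking ans):
info = {'age': [5, 12, 8], 'val': [33, 25, 22]}  # -> info = {'age': [5, 12, 8], 'val': [33, 25, 22]}
ans = info['age'][0] + info['val'][0]  # -> ans = 38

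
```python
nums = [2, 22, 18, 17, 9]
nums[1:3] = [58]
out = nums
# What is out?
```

Answer: [2, 58, 17, 9]

Derivation:
Trace (tracking out):
nums = [2, 22, 18, 17, 9]  # -> nums = [2, 22, 18, 17, 9]
nums[1:3] = [58]  # -> nums = [2, 58, 17, 9]
out = nums  # -> out = [2, 58, 17, 9]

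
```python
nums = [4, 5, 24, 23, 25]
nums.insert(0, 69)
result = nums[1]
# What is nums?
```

Trace (tracking nums):
nums = [4, 5, 24, 23, 25]  # -> nums = [4, 5, 24, 23, 25]
nums.insert(0, 69)  # -> nums = [69, 4, 5, 24, 23, 25]
result = nums[1]  # -> result = 4

Answer: [69, 4, 5, 24, 23, 25]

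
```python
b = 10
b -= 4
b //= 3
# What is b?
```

Answer: 2

Derivation:
Trace (tracking b):
b = 10  # -> b = 10
b -= 4  # -> b = 6
b //= 3  # -> b = 2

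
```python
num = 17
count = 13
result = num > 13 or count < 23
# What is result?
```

Trace (tracking result):
num = 17  # -> num = 17
count = 13  # -> count = 13
result = num > 13 or count < 23  # -> result = True

Answer: True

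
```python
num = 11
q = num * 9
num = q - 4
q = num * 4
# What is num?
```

Answer: 95

Derivation:
Trace (tracking num):
num = 11  # -> num = 11
q = num * 9  # -> q = 99
num = q - 4  # -> num = 95
q = num * 4  # -> q = 380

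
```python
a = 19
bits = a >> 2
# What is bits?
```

Trace (tracking bits):
a = 19  # -> a = 19
bits = a >> 2  # -> bits = 4

Answer: 4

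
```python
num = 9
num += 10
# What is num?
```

Trace (tracking num):
num = 9  # -> num = 9
num += 10  # -> num = 19

Answer: 19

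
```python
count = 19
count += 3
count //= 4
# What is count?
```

Answer: 5

Derivation:
Trace (tracking count):
count = 19  # -> count = 19
count += 3  # -> count = 22
count //= 4  # -> count = 5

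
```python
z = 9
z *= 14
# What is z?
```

Answer: 126

Derivation:
Trace (tracking z):
z = 9  # -> z = 9
z *= 14  # -> z = 126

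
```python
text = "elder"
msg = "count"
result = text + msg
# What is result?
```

Answer: 'eldercount'

Derivation:
Trace (tracking result):
text = 'elder'  # -> text = 'elder'
msg = 'count'  # -> msg = 'count'
result = text + msg  # -> result = 'eldercount'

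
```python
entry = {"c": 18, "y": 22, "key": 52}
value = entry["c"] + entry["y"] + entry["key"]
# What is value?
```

Answer: 92

Derivation:
Trace (tracking value):
entry = {'c': 18, 'y': 22, 'key': 52}  # -> entry = {'c': 18, 'y': 22, 'key': 52}
value = entry['c'] + entry['y'] + entry['key']  # -> value = 92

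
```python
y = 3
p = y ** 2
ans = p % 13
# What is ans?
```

Answer: 9

Derivation:
Trace (tracking ans):
y = 3  # -> y = 3
p = y ** 2  # -> p = 9
ans = p % 13  # -> ans = 9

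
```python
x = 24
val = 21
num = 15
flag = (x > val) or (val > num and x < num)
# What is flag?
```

Trace (tracking flag):
x = 24  # -> x = 24
val = 21  # -> val = 21
num = 15  # -> num = 15
flag = x > val or (val > num and x < num)  # -> flag = True

Answer: True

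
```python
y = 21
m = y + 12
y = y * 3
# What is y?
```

Trace (tracking y):
y = 21  # -> y = 21
m = y + 12  # -> m = 33
y = y * 3  # -> y = 63

Answer: 63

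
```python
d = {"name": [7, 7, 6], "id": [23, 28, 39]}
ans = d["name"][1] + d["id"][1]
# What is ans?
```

Answer: 35

Derivation:
Trace (tracking ans):
d = {'name': [7, 7, 6], 'id': [23, 28, 39]}  # -> d = {'name': [7, 7, 6], 'id': [23, 28, 39]}
ans = d['name'][1] + d['id'][1]  # -> ans = 35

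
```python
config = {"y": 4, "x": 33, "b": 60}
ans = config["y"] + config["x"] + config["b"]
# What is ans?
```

Answer: 97

Derivation:
Trace (tracking ans):
config = {'y': 4, 'x': 33, 'b': 60}  # -> config = {'y': 4, 'x': 33, 'b': 60}
ans = config['y'] + config['x'] + config['b']  # -> ans = 97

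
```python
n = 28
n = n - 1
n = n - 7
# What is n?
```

Trace (tracking n):
n = 28  # -> n = 28
n = n - 1  # -> n = 27
n = n - 7  # -> n = 20

Answer: 20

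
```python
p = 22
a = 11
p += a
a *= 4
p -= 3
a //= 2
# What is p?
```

Answer: 30

Derivation:
Trace (tracking p):
p = 22  # -> p = 22
a = 11  # -> a = 11
p += a  # -> p = 33
a *= 4  # -> a = 44
p -= 3  # -> p = 30
a //= 2  # -> a = 22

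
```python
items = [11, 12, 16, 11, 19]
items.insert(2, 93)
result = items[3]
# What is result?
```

Answer: 16

Derivation:
Trace (tracking result):
items = [11, 12, 16, 11, 19]  # -> items = [11, 12, 16, 11, 19]
items.insert(2, 93)  # -> items = [11, 12, 93, 16, 11, 19]
result = items[3]  # -> result = 16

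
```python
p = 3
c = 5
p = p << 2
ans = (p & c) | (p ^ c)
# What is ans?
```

Trace (tracking ans):
p = 3  # -> p = 3
c = 5  # -> c = 5
p = p << 2  # -> p = 12
ans = p & c | p ^ c  # -> ans = 13

Answer: 13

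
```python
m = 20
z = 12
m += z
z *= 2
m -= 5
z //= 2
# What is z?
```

Answer: 12

Derivation:
Trace (tracking z):
m = 20  # -> m = 20
z = 12  # -> z = 12
m += z  # -> m = 32
z *= 2  # -> z = 24
m -= 5  # -> m = 27
z //= 2  # -> z = 12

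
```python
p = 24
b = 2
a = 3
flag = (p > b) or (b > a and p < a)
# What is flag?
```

Answer: True

Derivation:
Trace (tracking flag):
p = 24  # -> p = 24
b = 2  # -> b = 2
a = 3  # -> a = 3
flag = p > b or (b > a and p < a)  # -> flag = True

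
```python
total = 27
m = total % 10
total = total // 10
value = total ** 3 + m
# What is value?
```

Trace (tracking value):
total = 27  # -> total = 27
m = total % 10  # -> m = 7
total = total // 10  # -> total = 2
value = total ** 3 + m  # -> value = 15

Answer: 15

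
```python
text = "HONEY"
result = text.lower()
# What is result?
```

Trace (tracking result):
text = 'HONEY'  # -> text = 'HONEY'
result = text.lower()  # -> result = 'honey'

Answer: 'honey'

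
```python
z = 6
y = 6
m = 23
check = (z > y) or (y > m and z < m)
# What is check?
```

Answer: False

Derivation:
Trace (tracking check):
z = 6  # -> z = 6
y = 6  # -> y = 6
m = 23  # -> m = 23
check = z > y or (y > m and z < m)  # -> check = False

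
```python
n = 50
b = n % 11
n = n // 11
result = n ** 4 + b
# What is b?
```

Answer: 6

Derivation:
Trace (tracking b):
n = 50  # -> n = 50
b = n % 11  # -> b = 6
n = n // 11  # -> n = 4
result = n ** 4 + b  # -> result = 262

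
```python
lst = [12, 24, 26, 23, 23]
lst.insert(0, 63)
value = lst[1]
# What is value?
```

Trace (tracking value):
lst = [12, 24, 26, 23, 23]  # -> lst = [12, 24, 26, 23, 23]
lst.insert(0, 63)  # -> lst = [63, 12, 24, 26, 23, 23]
value = lst[1]  # -> value = 12

Answer: 12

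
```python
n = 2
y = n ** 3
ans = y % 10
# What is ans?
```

Answer: 8

Derivation:
Trace (tracking ans):
n = 2  # -> n = 2
y = n ** 3  # -> y = 8
ans = y % 10  # -> ans = 8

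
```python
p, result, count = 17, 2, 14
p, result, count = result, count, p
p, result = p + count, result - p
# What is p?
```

Answer: 19

Derivation:
Trace (tracking p):
p, result, count = (17, 2, 14)  # -> p = 17, result = 2, count = 14
p, result, count = (result, count, p)  # -> p = 2, result = 14, count = 17
p, result = (p + count, result - p)  # -> p = 19, result = 12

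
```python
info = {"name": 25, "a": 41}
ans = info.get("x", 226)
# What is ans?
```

Answer: 226

Derivation:
Trace (tracking ans):
info = {'name': 25, 'a': 41}  # -> info = {'name': 25, 'a': 41}
ans = info.get('x', 226)  # -> ans = 226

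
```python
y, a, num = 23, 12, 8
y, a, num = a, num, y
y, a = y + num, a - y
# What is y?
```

Answer: 35

Derivation:
Trace (tracking y):
y, a, num = (23, 12, 8)  # -> y = 23, a = 12, num = 8
y, a, num = (a, num, y)  # -> y = 12, a = 8, num = 23
y, a = (y + num, a - y)  # -> y = 35, a = -4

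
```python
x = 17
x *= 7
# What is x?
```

Answer: 119

Derivation:
Trace (tracking x):
x = 17  # -> x = 17
x *= 7  # -> x = 119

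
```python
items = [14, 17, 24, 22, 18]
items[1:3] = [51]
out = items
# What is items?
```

Answer: [14, 51, 22, 18]

Derivation:
Trace (tracking items):
items = [14, 17, 24, 22, 18]  # -> items = [14, 17, 24, 22, 18]
items[1:3] = [51]  # -> items = [14, 51, 22, 18]
out = items  # -> out = [14, 51, 22, 18]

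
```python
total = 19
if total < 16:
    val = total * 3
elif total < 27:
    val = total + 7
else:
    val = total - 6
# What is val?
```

Trace (tracking val):
total = 19  # -> total = 19
if total < 16:  # condition is False
elif total < 27:  # condition is True
    val = total + 7  # -> val = 26

Answer: 26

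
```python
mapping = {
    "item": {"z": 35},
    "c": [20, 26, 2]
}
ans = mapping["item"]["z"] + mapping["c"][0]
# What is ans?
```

Answer: 55

Derivation:
Trace (tracking ans):
mapping = {'item': {'z': 35}, 'c': [20, 26, 2]}  # -> mapping = {'item': {'z': 35}, 'c': [20, 26, 2]}
ans = mapping['item']['z'] + mapping['c'][0]  # -> ans = 55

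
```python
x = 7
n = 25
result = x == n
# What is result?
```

Answer: False

Derivation:
Trace (tracking result):
x = 7  # -> x = 7
n = 25  # -> n = 25
result = x == n  # -> result = False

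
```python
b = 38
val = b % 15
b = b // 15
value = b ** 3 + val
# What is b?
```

Answer: 2

Derivation:
Trace (tracking b):
b = 38  # -> b = 38
val = b % 15  # -> val = 8
b = b // 15  # -> b = 2
value = b ** 3 + val  # -> value = 16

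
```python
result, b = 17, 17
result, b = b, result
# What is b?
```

Answer: 17

Derivation:
Trace (tracking b):
result, b = (17, 17)  # -> result = 17, b = 17
result, b = (b, result)  # -> result = 17, b = 17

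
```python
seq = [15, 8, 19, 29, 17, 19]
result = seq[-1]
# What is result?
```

Trace (tracking result):
seq = [15, 8, 19, 29, 17, 19]  # -> seq = [15, 8, 19, 29, 17, 19]
result = seq[-1]  # -> result = 19

Answer: 19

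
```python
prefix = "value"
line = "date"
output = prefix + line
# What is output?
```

Answer: 'valuedate'

Derivation:
Trace (tracking output):
prefix = 'value'  # -> prefix = 'value'
line = 'date'  # -> line = 'date'
output = prefix + line  # -> output = 'valuedate'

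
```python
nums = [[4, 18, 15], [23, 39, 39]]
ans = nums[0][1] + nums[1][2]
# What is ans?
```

Answer: 57

Derivation:
Trace (tracking ans):
nums = [[4, 18, 15], [23, 39, 39]]  # -> nums = [[4, 18, 15], [23, 39, 39]]
ans = nums[0][1] + nums[1][2]  # -> ans = 57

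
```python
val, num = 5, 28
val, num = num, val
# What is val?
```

Answer: 28

Derivation:
Trace (tracking val):
val, num = (5, 28)  # -> val = 5, num = 28
val, num = (num, val)  # -> val = 28, num = 5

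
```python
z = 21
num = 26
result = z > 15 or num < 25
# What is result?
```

Trace (tracking result):
z = 21  # -> z = 21
num = 26  # -> num = 26
result = z > 15 or num < 25  # -> result = True

Answer: True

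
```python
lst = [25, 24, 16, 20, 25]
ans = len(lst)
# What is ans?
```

Trace (tracking ans):
lst = [25, 24, 16, 20, 25]  # -> lst = [25, 24, 16, 20, 25]
ans = len(lst)  # -> ans = 5

Answer: 5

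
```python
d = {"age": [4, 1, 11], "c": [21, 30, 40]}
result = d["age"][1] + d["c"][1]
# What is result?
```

Trace (tracking result):
d = {'age': [4, 1, 11], 'c': [21, 30, 40]}  # -> d = {'age': [4, 1, 11], 'c': [21, 30, 40]}
result = d['age'][1] + d['c'][1]  # -> result = 31

Answer: 31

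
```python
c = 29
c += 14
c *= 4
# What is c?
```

Trace (tracking c):
c = 29  # -> c = 29
c += 14  # -> c = 43
c *= 4  # -> c = 172

Answer: 172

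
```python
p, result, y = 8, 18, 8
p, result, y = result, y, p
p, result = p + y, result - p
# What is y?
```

Answer: 8

Derivation:
Trace (tracking y):
p, result, y = (8, 18, 8)  # -> p = 8, result = 18, y = 8
p, result, y = (result, y, p)  # -> p = 18, result = 8, y = 8
p, result = (p + y, result - p)  # -> p = 26, result = -10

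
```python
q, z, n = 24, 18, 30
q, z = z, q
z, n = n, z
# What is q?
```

Answer: 18

Derivation:
Trace (tracking q):
q, z, n = (24, 18, 30)  # -> q = 24, z = 18, n = 30
q, z = (z, q)  # -> q = 18, z = 24
z, n = (n, z)  # -> z = 30, n = 24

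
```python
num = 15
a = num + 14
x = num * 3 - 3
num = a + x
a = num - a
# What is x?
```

Answer: 42

Derivation:
Trace (tracking x):
num = 15  # -> num = 15
a = num + 14  # -> a = 29
x = num * 3 - 3  # -> x = 42
num = a + x  # -> num = 71
a = num - a  # -> a = 42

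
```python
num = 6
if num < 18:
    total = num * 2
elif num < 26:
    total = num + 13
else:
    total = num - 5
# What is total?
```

Answer: 12

Derivation:
Trace (tracking total):
num = 6  # -> num = 6
if num < 18:  # condition is True
    total = num * 2  # -> total = 12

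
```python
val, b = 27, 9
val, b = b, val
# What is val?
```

Answer: 9

Derivation:
Trace (tracking val):
val, b = (27, 9)  # -> val = 27, b = 9
val, b = (b, val)  # -> val = 9, b = 27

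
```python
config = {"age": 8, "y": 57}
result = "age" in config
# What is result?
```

Answer: True

Derivation:
Trace (tracking result):
config = {'age': 8, 'y': 57}  # -> config = {'age': 8, 'y': 57}
result = 'age' in config  # -> result = True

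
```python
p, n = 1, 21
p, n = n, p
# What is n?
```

Trace (tracking n):
p, n = (1, 21)  # -> p = 1, n = 21
p, n = (n, p)  # -> p = 21, n = 1

Answer: 1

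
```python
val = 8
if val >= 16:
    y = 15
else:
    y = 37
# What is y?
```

Answer: 37

Derivation:
Trace (tracking y):
val = 8  # -> val = 8
if val >= 16:  # condition is False
else:
    y = 37  # -> y = 37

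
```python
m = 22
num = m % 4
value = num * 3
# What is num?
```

Answer: 2

Derivation:
Trace (tracking num):
m = 22  # -> m = 22
num = m % 4  # -> num = 2
value = num * 3  # -> value = 6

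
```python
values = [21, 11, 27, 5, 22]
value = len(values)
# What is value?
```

Trace (tracking value):
values = [21, 11, 27, 5, 22]  # -> values = [21, 11, 27, 5, 22]
value = len(values)  # -> value = 5

Answer: 5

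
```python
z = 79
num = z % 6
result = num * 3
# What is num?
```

Answer: 1

Derivation:
Trace (tracking num):
z = 79  # -> z = 79
num = z % 6  # -> num = 1
result = num * 3  # -> result = 3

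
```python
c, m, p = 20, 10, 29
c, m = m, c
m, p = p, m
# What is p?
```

Trace (tracking p):
c, m, p = (20, 10, 29)  # -> c = 20, m = 10, p = 29
c, m = (m, c)  # -> c = 10, m = 20
m, p = (p, m)  # -> m = 29, p = 20

Answer: 20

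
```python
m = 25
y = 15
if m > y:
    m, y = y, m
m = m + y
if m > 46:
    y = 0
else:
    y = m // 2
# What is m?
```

Trace (tracking m):
m = 25  # -> m = 25
y = 15  # -> y = 15
if m > y:  # condition is True
    m, y = (y, m)  # -> m = 15, y = 25
m = m + y  # -> m = 40
if m > 46:  # condition is False
else:
    y = m // 2  # -> y = 20

Answer: 40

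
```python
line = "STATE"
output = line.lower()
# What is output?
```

Answer: 'state'

Derivation:
Trace (tracking output):
line = 'STATE'  # -> line = 'STATE'
output = line.lower()  # -> output = 'state'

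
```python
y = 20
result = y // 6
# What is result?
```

Answer: 3

Derivation:
Trace (tracking result):
y = 20  # -> y = 20
result = y // 6  # -> result = 3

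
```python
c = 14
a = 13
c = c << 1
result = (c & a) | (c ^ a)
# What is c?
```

Trace (tracking c):
c = 14  # -> c = 14
a = 13  # -> a = 13
c = c << 1  # -> c = 28
result = c & a | c ^ a  # -> result = 29

Answer: 28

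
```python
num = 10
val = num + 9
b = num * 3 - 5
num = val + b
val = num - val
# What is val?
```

Answer: 25

Derivation:
Trace (tracking val):
num = 10  # -> num = 10
val = num + 9  # -> val = 19
b = num * 3 - 5  # -> b = 25
num = val + b  # -> num = 44
val = num - val  # -> val = 25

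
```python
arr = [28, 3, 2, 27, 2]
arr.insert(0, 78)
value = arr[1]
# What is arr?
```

Trace (tracking arr):
arr = [28, 3, 2, 27, 2]  # -> arr = [28, 3, 2, 27, 2]
arr.insert(0, 78)  # -> arr = [78, 28, 3, 2, 27, 2]
value = arr[1]  # -> value = 28

Answer: [78, 28, 3, 2, 27, 2]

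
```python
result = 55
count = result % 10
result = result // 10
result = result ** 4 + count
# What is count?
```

Answer: 5

Derivation:
Trace (tracking count):
result = 55  # -> result = 55
count = result % 10  # -> count = 5
result = result // 10  # -> result = 5
result = result ** 4 + count  # -> result = 630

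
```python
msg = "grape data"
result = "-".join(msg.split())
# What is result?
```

Trace (tracking result):
msg = 'grape data'  # -> msg = 'grape data'
result = '-'.join(msg.split())  # -> result = 'grape-data'

Answer: 'grape-data'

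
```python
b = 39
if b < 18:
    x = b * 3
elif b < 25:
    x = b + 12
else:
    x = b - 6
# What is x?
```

Answer: 33

Derivation:
Trace (tracking x):
b = 39  # -> b = 39
if b < 18:  # condition is False
elif b < 25:  # condition is False
else:
    x = b - 6  # -> x = 33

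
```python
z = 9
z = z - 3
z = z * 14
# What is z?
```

Trace (tracking z):
z = 9  # -> z = 9
z = z - 3  # -> z = 6
z = z * 14  # -> z = 84

Answer: 84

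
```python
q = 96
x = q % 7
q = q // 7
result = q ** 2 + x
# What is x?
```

Trace (tracking x):
q = 96  # -> q = 96
x = q % 7  # -> x = 5
q = q // 7  # -> q = 13
result = q ** 2 + x  # -> result = 174

Answer: 5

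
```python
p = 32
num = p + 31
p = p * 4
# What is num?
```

Answer: 63

Derivation:
Trace (tracking num):
p = 32  # -> p = 32
num = p + 31  # -> num = 63
p = p * 4  # -> p = 128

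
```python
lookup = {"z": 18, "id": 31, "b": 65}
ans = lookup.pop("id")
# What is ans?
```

Trace (tracking ans):
lookup = {'z': 18, 'id': 31, 'b': 65}  # -> lookup = {'z': 18, 'id': 31, 'b': 65}
ans = lookup.pop('id')  # -> ans = 31

Answer: 31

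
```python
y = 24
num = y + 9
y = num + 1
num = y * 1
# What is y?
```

Answer: 34

Derivation:
Trace (tracking y):
y = 24  # -> y = 24
num = y + 9  # -> num = 33
y = num + 1  # -> y = 34
num = y * 1  # -> num = 34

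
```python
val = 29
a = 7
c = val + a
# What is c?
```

Answer: 36

Derivation:
Trace (tracking c):
val = 29  # -> val = 29
a = 7  # -> a = 7
c = val + a  # -> c = 36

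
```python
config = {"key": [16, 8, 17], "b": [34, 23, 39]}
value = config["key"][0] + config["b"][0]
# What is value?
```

Answer: 50

Derivation:
Trace (tracking value):
config = {'key': [16, 8, 17], 'b': [34, 23, 39]}  # -> config = {'key': [16, 8, 17], 'b': [34, 23, 39]}
value = config['key'][0] + config['b'][0]  # -> value = 50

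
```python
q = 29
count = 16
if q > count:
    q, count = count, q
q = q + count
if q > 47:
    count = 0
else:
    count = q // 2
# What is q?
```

Trace (tracking q):
q = 29  # -> q = 29
count = 16  # -> count = 16
if q > count:  # condition is True
    q, count = (count, q)  # -> q = 16, count = 29
q = q + count  # -> q = 45
if q > 47:  # condition is False
else:
    count = q // 2  # -> count = 22

Answer: 45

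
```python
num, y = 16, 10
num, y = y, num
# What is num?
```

Answer: 10

Derivation:
Trace (tracking num):
num, y = (16, 10)  # -> num = 16, y = 10
num, y = (y, num)  # -> num = 10, y = 16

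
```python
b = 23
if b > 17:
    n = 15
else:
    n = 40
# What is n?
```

Answer: 15

Derivation:
Trace (tracking n):
b = 23  # -> b = 23
if b > 17:  # condition is True
    n = 15  # -> n = 15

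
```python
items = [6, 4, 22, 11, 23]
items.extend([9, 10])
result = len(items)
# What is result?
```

Trace (tracking result):
items = [6, 4, 22, 11, 23]  # -> items = [6, 4, 22, 11, 23]
items.extend([9, 10])  # -> items = [6, 4, 22, 11, 23, 9, 10]
result = len(items)  # -> result = 7

Answer: 7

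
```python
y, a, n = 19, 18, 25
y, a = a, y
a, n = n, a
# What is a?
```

Answer: 25

Derivation:
Trace (tracking a):
y, a, n = (19, 18, 25)  # -> y = 19, a = 18, n = 25
y, a = (a, y)  # -> y = 18, a = 19
a, n = (n, a)  # -> a = 25, n = 19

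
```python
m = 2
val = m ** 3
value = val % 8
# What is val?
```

Trace (tracking val):
m = 2  # -> m = 2
val = m ** 3  # -> val = 8
value = val % 8  # -> value = 0

Answer: 8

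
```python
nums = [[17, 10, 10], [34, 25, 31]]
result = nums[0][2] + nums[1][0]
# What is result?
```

Trace (tracking result):
nums = [[17, 10, 10], [34, 25, 31]]  # -> nums = [[17, 10, 10], [34, 25, 31]]
result = nums[0][2] + nums[1][0]  # -> result = 44

Answer: 44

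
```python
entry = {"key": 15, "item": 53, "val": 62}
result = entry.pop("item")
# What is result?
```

Answer: 53

Derivation:
Trace (tracking result):
entry = {'key': 15, 'item': 53, 'val': 62}  # -> entry = {'key': 15, 'item': 53, 'val': 62}
result = entry.pop('item')  # -> result = 53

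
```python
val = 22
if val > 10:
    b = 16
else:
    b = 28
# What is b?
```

Trace (tracking b):
val = 22  # -> val = 22
if val > 10:  # condition is True
    b = 16  # -> b = 16

Answer: 16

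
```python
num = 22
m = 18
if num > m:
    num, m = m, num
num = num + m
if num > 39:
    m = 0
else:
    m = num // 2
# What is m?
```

Answer: 0

Derivation:
Trace (tracking m):
num = 22  # -> num = 22
m = 18  # -> m = 18
if num > m:  # condition is True
    num, m = (m, num)  # -> num = 18, m = 22
num = num + m  # -> num = 40
if num > 39:  # condition is True
    m = 0  # -> m = 0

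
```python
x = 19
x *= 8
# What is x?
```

Trace (tracking x):
x = 19  # -> x = 19
x *= 8  # -> x = 152

Answer: 152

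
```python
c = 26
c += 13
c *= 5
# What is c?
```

Trace (tracking c):
c = 26  # -> c = 26
c += 13  # -> c = 39
c *= 5  # -> c = 195

Answer: 195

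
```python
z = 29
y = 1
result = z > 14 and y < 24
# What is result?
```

Trace (tracking result):
z = 29  # -> z = 29
y = 1  # -> y = 1
result = z > 14 and y < 24  # -> result = True

Answer: True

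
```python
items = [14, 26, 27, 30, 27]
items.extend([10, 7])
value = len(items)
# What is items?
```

Trace (tracking items):
items = [14, 26, 27, 30, 27]  # -> items = [14, 26, 27, 30, 27]
items.extend([10, 7])  # -> items = [14, 26, 27, 30, 27, 10, 7]
value = len(items)  # -> value = 7

Answer: [14, 26, 27, 30, 27, 10, 7]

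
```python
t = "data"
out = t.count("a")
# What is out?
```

Answer: 2

Derivation:
Trace (tracking out):
t = 'data'  # -> t = 'data'
out = t.count('a')  # -> out = 2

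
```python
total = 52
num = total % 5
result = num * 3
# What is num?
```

Answer: 2

Derivation:
Trace (tracking num):
total = 52  # -> total = 52
num = total % 5  # -> num = 2
result = num * 3  # -> result = 6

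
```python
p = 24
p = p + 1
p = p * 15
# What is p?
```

Answer: 375

Derivation:
Trace (tracking p):
p = 24  # -> p = 24
p = p + 1  # -> p = 25
p = p * 15  # -> p = 375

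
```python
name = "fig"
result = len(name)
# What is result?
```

Trace (tracking result):
name = 'fig'  # -> name = 'fig'
result = len(name)  # -> result = 3

Answer: 3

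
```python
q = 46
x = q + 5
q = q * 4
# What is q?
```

Trace (tracking q):
q = 46  # -> q = 46
x = q + 5  # -> x = 51
q = q * 4  # -> q = 184

Answer: 184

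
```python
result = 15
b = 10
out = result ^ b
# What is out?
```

Trace (tracking out):
result = 15  # -> result = 15
b = 10  # -> b = 10
out = result ^ b  # -> out = 5

Answer: 5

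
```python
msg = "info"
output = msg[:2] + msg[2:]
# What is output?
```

Trace (tracking output):
msg = 'info'  # -> msg = 'info'
output = msg[:2] + msg[2:]  # -> output = 'info'

Answer: 'info'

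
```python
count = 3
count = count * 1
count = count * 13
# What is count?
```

Answer: 39

Derivation:
Trace (tracking count):
count = 3  # -> count = 3
count = count * 1  # -> count = 3
count = count * 13  # -> count = 39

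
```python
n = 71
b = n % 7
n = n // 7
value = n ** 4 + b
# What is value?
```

Answer: 10001

Derivation:
Trace (tracking value):
n = 71  # -> n = 71
b = n % 7  # -> b = 1
n = n // 7  # -> n = 10
value = n ** 4 + b  # -> value = 10001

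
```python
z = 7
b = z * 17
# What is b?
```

Answer: 119

Derivation:
Trace (tracking b):
z = 7  # -> z = 7
b = z * 17  # -> b = 119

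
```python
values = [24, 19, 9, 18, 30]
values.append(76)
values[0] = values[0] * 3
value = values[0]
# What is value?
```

Answer: 72

Derivation:
Trace (tracking value):
values = [24, 19, 9, 18, 30]  # -> values = [24, 19, 9, 18, 30]
values.append(76)  # -> values = [24, 19, 9, 18, 30, 76]
values[0] = values[0] * 3  # -> values = [72, 19, 9, 18, 30, 76]
value = values[0]  # -> value = 72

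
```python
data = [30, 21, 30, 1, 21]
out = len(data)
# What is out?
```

Answer: 5

Derivation:
Trace (tracking out):
data = [30, 21, 30, 1, 21]  # -> data = [30, 21, 30, 1, 21]
out = len(data)  # -> out = 5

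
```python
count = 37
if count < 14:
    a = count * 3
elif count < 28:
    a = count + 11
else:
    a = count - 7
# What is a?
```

Answer: 30

Derivation:
Trace (tracking a):
count = 37  # -> count = 37
if count < 14:  # condition is False
elif count < 28:  # condition is False
else:
    a = count - 7  # -> a = 30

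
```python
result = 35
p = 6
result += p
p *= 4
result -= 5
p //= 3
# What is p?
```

Answer: 8

Derivation:
Trace (tracking p):
result = 35  # -> result = 35
p = 6  # -> p = 6
result += p  # -> result = 41
p *= 4  # -> p = 24
result -= 5  # -> result = 36
p //= 3  # -> p = 8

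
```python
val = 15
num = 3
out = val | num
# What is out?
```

Trace (tracking out):
val = 15  # -> val = 15
num = 3  # -> num = 3
out = val | num  # -> out = 15

Answer: 15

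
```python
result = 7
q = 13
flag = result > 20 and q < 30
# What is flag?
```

Trace (tracking flag):
result = 7  # -> result = 7
q = 13  # -> q = 13
flag = result > 20 and q < 30  # -> flag = False

Answer: False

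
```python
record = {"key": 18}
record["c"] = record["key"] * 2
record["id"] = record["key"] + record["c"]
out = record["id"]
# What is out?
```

Trace (tracking out):
record = {'key': 18}  # -> record = {'key': 18}
record['c'] = record['key'] * 2  # -> record = {'key': 18, 'c': 36}
record['id'] = record['key'] + record['c']  # -> record = {'key': 18, 'c': 36, 'id': 54}
out = record['id']  # -> out = 54

Answer: 54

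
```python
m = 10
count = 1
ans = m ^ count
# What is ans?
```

Answer: 11

Derivation:
Trace (tracking ans):
m = 10  # -> m = 10
count = 1  # -> count = 1
ans = m ^ count  # -> ans = 11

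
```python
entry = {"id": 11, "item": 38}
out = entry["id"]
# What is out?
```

Answer: 11

Derivation:
Trace (tracking out):
entry = {'id': 11, 'item': 38}  # -> entry = {'id': 11, 'item': 38}
out = entry['id']  # -> out = 11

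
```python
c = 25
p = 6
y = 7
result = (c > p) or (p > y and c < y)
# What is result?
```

Answer: True

Derivation:
Trace (tracking result):
c = 25  # -> c = 25
p = 6  # -> p = 6
y = 7  # -> y = 7
result = c > p or (p > y and c < y)  # -> result = True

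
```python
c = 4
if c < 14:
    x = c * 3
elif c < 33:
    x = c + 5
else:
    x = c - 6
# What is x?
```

Answer: 12

Derivation:
Trace (tracking x):
c = 4  # -> c = 4
if c < 14:  # condition is True
    x = c * 3  # -> x = 12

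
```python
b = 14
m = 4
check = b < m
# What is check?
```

Answer: False

Derivation:
Trace (tracking check):
b = 14  # -> b = 14
m = 4  # -> m = 4
check = b < m  # -> check = False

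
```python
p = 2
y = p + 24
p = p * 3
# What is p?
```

Trace (tracking p):
p = 2  # -> p = 2
y = p + 24  # -> y = 26
p = p * 3  # -> p = 6

Answer: 6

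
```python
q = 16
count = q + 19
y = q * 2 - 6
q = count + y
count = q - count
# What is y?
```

Answer: 26

Derivation:
Trace (tracking y):
q = 16  # -> q = 16
count = q + 19  # -> count = 35
y = q * 2 - 6  # -> y = 26
q = count + y  # -> q = 61
count = q - count  # -> count = 26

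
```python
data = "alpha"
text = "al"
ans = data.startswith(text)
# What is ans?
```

Trace (tracking ans):
data = 'alpha'  # -> data = 'alpha'
text = 'al'  # -> text = 'al'
ans = data.startswith(text)  # -> ans = True

Answer: True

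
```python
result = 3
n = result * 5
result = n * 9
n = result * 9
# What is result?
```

Trace (tracking result):
result = 3  # -> result = 3
n = result * 5  # -> n = 15
result = n * 9  # -> result = 135
n = result * 9  # -> n = 1215

Answer: 135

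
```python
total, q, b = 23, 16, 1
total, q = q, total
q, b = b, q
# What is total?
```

Trace (tracking total):
total, q, b = (23, 16, 1)  # -> total = 23, q = 16, b = 1
total, q = (q, total)  # -> total = 16, q = 23
q, b = (b, q)  # -> q = 1, b = 23

Answer: 16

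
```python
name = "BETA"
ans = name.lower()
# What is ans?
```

Answer: 'beta'

Derivation:
Trace (tracking ans):
name = 'BETA'  # -> name = 'BETA'
ans = name.lower()  # -> ans = 'beta'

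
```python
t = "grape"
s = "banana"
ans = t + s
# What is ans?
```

Answer: 'grapebanana'

Derivation:
Trace (tracking ans):
t = 'grape'  # -> t = 'grape'
s = 'banana'  # -> s = 'banana'
ans = t + s  # -> ans = 'grapebanana'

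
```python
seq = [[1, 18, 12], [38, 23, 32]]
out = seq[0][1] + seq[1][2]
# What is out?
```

Answer: 50

Derivation:
Trace (tracking out):
seq = [[1, 18, 12], [38, 23, 32]]  # -> seq = [[1, 18, 12], [38, 23, 32]]
out = seq[0][1] + seq[1][2]  # -> out = 50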